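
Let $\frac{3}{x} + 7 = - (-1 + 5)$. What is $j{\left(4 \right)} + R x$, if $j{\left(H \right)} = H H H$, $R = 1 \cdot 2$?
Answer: $\frac{698}{11} \approx 63.455$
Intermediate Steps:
$R = 2$
$j{\left(H \right)} = H^{3}$ ($j{\left(H \right)} = H^{2} H = H^{3}$)
$x = - \frac{3}{11}$ ($x = \frac{3}{-7 - \left(-1 + 5\right)} = \frac{3}{-7 - 4} = \frac{3}{-11} = 3 \left(- \frac{1}{11}\right) = - \frac{3}{11} \approx -0.27273$)
$j{\left(4 \right)} + R x = 4^{3} + 2 \left(- \frac{3}{11}\right) = 64 - \frac{6}{11} = \frac{698}{11}$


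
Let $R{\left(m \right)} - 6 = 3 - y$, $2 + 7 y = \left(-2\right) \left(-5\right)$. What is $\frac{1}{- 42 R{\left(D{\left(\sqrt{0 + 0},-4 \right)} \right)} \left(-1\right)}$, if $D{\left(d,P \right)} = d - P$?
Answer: $\frac{1}{330} \approx 0.0030303$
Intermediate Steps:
$y = \frac{8}{7}$ ($y = - \frac{2}{7} + \frac{\left(-2\right) \left(-5\right)}{7} = - \frac{2}{7} + \frac{1}{7} \cdot 10 = - \frac{2}{7} + \frac{10}{7} = \frac{8}{7} \approx 1.1429$)
$R{\left(m \right)} = \frac{55}{7}$ ($R{\left(m \right)} = 6 + \left(3 - \frac{8}{7}\right) = 6 + \frac{13}{7} = \frac{55}{7}$)
$\frac{1}{- 42 R{\left(D{\left(\sqrt{0 + 0},-4 \right)} \right)} \left(-1\right)} = \frac{1}{\left(-42\right) \frac{55}{7} \left(-1\right)} = \frac{1}{\left(-330\right) \left(-1\right)} = \frac{1}{330}$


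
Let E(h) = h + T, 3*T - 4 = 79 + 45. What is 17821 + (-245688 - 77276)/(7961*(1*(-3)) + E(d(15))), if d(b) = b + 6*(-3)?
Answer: 637852511/35765 ≈ 17835.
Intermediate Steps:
T = 128/3 (T = 4/3 + (79 + 45)/3 = 4/3 + (⅓)*124 = 4/3 + 124/3 = 128/3 ≈ 42.667)
d(b) = -18 + b (d(b) = b - 18 = -18 + b)
E(h) = 128/3 + h (E(h) = h + 128/3 = 128/3 + h)
17821 + (-245688 - 77276)/(7961*(1*(-3)) + E(d(15))) = 17821 + (-245688 - 77276)/(7961*(1*(-3)) + (128/3 + (-18 + 15))) = 17821 - 322964/(7961*(-3) + (128/3 - 3)) = 17821 - 322964/(-23883 + 119/3) = 17821 - 322964/(-71530/3) = 17821 - 322964*(-3/71530) = 17821 + 484446/35765 = 637852511/35765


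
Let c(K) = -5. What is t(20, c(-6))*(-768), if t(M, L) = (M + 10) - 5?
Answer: -19200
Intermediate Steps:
t(M, L) = 5 + M (t(M, L) = (10 + M) - 5 = 5 + M)
t(20, c(-6))*(-768) = (5 + 20)*(-768) = 25*(-768) = -19200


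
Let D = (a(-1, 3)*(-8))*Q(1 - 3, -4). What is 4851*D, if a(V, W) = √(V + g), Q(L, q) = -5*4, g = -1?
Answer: 776160*I*√2 ≈ 1.0977e+6*I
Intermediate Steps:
Q(L, q) = -20
a(V, W) = √(-1 + V) (a(V, W) = √(V - 1) = √(-1 + V))
D = 160*I*√2 (D = (√(-1 - 1)*(-8))*(-20) = (√(-2)*(-8))*(-20) = ((I*√2)*(-8))*(-20) = -8*I*√2*(-20) = 160*I*√2 ≈ 226.27*I)
4851*D = 4851*(160*I*√2) = 776160*I*√2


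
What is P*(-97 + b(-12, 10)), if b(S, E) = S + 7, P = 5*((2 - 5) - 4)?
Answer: 3570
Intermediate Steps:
P = -35 (P = 5*(-3 - 4) = 5*(-7) = -35)
b(S, E) = 7 + S
P*(-97 + b(-12, 10)) = -35*(-97 + (7 - 12)) = -35*(-97 - 5) = -35*(-102) = 3570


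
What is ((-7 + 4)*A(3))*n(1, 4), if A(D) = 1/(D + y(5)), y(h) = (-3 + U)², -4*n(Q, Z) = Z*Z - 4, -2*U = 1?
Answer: 36/61 ≈ 0.59016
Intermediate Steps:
U = -½ (U = -½*1 = -½ ≈ -0.50000)
n(Q, Z) = 1 - Z²/4 (n(Q, Z) = -(Z*Z - 4)/4 = -(Z² - 4)/4 = -(-4 + Z²)/4 = 1 - Z²/4)
y(h) = 49/4 (y(h) = (-3 - ½)² = (-7/2)² = 49/4)
A(D) = 1/(49/4 + D) (A(D) = 1/(D + 49/4) = 1/(49/4 + D))
((-7 + 4)*A(3))*n(1, 4) = ((-7 + 4)*(4/(49 + 4*3)))*(1 - ¼*4²) = (-12/(49 + 12))*(1 - ¼*16) = (-12/61)*(1 - 4) = -12/61*(-3) = 36/61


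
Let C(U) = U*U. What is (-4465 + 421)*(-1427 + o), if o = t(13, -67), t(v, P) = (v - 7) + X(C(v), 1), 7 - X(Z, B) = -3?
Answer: 5706084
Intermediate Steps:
C(U) = U²
X(Z, B) = 10 (X(Z, B) = 7 - 1*(-3) = 7 + 3 = 10)
t(v, P) = 3 + v (t(v, P) = (v - 7) + 10 = (-7 + v) + 10 = 3 + v)
o = 16 (o = 3 + 13 = 16)
(-4465 + 421)*(-1427 + o) = (-4465 + 421)*(-1427 + 16) = -4044*(-1411) = 5706084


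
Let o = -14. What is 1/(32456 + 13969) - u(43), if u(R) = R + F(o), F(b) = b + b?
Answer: -696374/46425 ≈ -15.000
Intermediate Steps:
F(b) = 2*b
u(R) = -28 + R (u(R) = R + 2*(-14) = R - 28 = -28 + R)
1/(32456 + 13969) - u(43) = 1/(32456 + 13969) - (-28 + 43) = 1/46425 - 1*15 = 1/46425 - 15 = -696374/46425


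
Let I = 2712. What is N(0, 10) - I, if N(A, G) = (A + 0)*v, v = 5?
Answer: -2712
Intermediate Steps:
N(A, G) = 5*A (N(A, G) = (A + 0)*5 = A*5 = 5*A)
N(0, 10) - I = 5*0 - 1*2712 = 0 - 2712 = -2712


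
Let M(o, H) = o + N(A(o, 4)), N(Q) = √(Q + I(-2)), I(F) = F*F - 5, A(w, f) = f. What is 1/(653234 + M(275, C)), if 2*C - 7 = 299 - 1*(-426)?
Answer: 653509/427074013078 - √3/427074013078 ≈ 1.5302e-6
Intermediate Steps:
C = 366 (C = 7/2 + (299 - 1*(-426))/2 = 7/2 + (299 + 426)/2 = 7/2 + (½)*725 = 7/2 + 725/2 = 366)
I(F) = -5 + F² (I(F) = F² - 5 = -5 + F²)
N(Q) = √(-1 + Q) (N(Q) = √(Q + (-5 + (-2)²)) = √(Q + (-5 + 4)) = √(Q - 1) = √(-1 + Q))
M(o, H) = o + √3 (M(o, H) = o + √(-1 + 4) = o + √3)
1/(653234 + M(275, C)) = 1/(653234 + (275 + √3)) = 1/(653509 + √3)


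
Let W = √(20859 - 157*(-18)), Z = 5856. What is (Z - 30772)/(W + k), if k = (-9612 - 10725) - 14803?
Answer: 175109648/246959183 + 24916*√23685/1234795915 ≈ 0.71217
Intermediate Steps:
k = -35140 (k = -20337 - 14803 = -35140)
W = √23685 (W = √(20859 + 2826) = √23685 ≈ 153.90)
(Z - 30772)/(W + k) = (5856 - 30772)/(√23685 - 35140) = -24916/(-35140 + √23685)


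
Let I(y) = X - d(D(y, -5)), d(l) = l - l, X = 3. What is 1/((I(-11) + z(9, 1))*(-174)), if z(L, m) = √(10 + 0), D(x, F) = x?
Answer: 1/58 - √10/174 ≈ -0.00093263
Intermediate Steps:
z(L, m) = √10
d(l) = 0
I(y) = 3 (I(y) = 3 - 1*0 = 3 + 0 = 3)
1/((I(-11) + z(9, 1))*(-174)) = 1/((3 + √10)*(-174)) = 1/(-522 - 174*√10)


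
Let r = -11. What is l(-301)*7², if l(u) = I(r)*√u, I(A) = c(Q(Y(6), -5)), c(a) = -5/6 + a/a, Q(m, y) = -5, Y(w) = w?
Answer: 49*I*√301/6 ≈ 141.69*I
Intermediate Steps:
c(a) = ⅙ (c(a) = -5*⅙ + 1 = -⅚ + 1 = ⅙)
I(A) = ⅙
l(u) = √u/6
l(-301)*7² = (√(-301)/6)*7² = ((I*√301)/6)*49 = (I*√301/6)*49 = 49*I*√301/6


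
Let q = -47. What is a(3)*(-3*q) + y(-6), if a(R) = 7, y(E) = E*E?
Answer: 1023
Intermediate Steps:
y(E) = E²
a(3)*(-3*q) + y(-6) = 7*(-3*(-47)) + (-6)² = 7*141 + 36 = 987 + 36 = 1023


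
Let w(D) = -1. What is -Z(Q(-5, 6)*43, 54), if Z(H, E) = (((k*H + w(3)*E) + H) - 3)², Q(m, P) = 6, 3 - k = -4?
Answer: -4028049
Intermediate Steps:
k = 7 (k = 3 - 1*(-4) = 3 + 4 = 7)
Z(H, E) = (-3 - E + 8*H)² (Z(H, E) = (((7*H - E) + H) - 3)² = (((-E + 7*H) + H) - 3)² = ((-E + 8*H) - 3)² = (-3 - E + 8*H)²)
-Z(Q(-5, 6)*43, 54) = -(-3 - 1*54 + 8*(6*43))² = -(-3 - 54 + 8*258)² = -(-3 - 54 + 2064)² = -1*2007² = -1*4028049 = -4028049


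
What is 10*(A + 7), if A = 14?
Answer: 210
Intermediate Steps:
10*(A + 7) = 10*(14 + 7) = 10*21 = 210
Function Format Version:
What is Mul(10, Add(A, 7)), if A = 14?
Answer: 210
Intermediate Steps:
Mul(10, Add(A, 7)) = Mul(10, Add(14, 7)) = Mul(10, 21) = 210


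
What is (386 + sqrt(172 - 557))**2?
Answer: (386 + I*sqrt(385))**2 ≈ 1.4861e+5 + 15148.0*I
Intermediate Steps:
(386 + sqrt(172 - 557))**2 = (386 + sqrt(-385))**2 = (386 + I*sqrt(385))**2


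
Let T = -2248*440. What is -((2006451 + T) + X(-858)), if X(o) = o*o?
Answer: -1753495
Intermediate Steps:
T = -989120
X(o) = o²
-((2006451 + T) + X(-858)) = -((2006451 - 989120) + (-858)²) = -(1017331 + 736164) = -1*1753495 = -1753495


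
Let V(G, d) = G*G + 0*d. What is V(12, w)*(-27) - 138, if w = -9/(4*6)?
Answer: -4026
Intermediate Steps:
w = -3/8 (w = -9/24 = -9*1/24 = -3/8 ≈ -0.37500)
V(G, d) = G**2 (V(G, d) = G**2 + 0 = G**2)
V(12, w)*(-27) - 138 = 12**2*(-27) - 138 = 144*(-27) - 138 = -3888 - 138 = -4026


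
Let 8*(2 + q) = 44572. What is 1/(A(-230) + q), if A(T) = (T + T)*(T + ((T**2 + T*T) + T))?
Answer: -2/96901661 ≈ -2.0639e-8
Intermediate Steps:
q = 11139/2 (q = -2 + (1/8)*44572 = -2 + 11143/2 = 11139/2 ≈ 5569.5)
A(T) = 2*T*(2*T + 2*T**2) (A(T) = (2*T)*(T + ((T**2 + T**2) + T)) = (2*T)*(T + (2*T**2 + T)) = (2*T)*(T + (T + 2*T**2)) = (2*T)*(2*T + 2*T**2) = 2*T*(2*T + 2*T**2))
1/(A(-230) + q) = 1/(4*(-230)**2*(1 - 230) + 11139/2) = 1/(4*52900*(-229) + 11139/2) = 1/(-48456400 + 11139/2) = 1/(-96901661/2) = -2/96901661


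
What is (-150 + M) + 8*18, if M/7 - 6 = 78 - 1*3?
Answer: 561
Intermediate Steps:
M = 567 (M = 42 + 7*(78 - 1*3) = 42 + 7*(78 - 3) = 42 + 7*75 = 42 + 525 = 567)
(-150 + M) + 8*18 = (-150 + 567) + 8*18 = 417 + 144 = 561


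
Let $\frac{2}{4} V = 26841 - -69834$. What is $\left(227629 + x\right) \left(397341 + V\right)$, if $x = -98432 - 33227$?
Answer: $56688615270$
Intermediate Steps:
$V = 193350$ ($V = 2 \left(26841 - -69834\right) = 2 \left(26841 + 69834\right) = 2 \cdot 96675 = 193350$)
$x = -131659$
$\left(227629 + x\right) \left(397341 + V\right) = \left(227629 - 131659\right) \left(397341 + 193350\right) = 95970 \cdot 590691 = 56688615270$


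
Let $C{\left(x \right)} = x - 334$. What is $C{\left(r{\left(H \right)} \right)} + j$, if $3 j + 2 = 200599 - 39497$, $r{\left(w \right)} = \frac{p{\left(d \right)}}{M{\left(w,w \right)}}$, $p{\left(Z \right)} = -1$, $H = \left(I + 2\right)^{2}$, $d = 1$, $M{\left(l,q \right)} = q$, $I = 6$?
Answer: $\frac{3415423}{64} \approx 53366.0$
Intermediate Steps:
$H = 64$ ($H = \left(6 + 2\right)^{2} = 8^{2} = 64$)
$r{\left(w \right)} = - \frac{1}{w}$
$j = 53700$ ($j = - \frac{2}{3} + \frac{200599 - 39497}{3} = - \frac{2}{3} + \frac{1}{3} \cdot 161102 = - \frac{2}{3} + \frac{161102}{3} = 53700$)
$C{\left(x \right)} = -334 + x$ ($C{\left(x \right)} = x - 334 = -334 + x$)
$C{\left(r{\left(H \right)} \right)} + j = \left(-334 - \frac{1}{64}\right) + 53700 = - \frac{21377}{64} + 53700 = \frac{3415423}{64}$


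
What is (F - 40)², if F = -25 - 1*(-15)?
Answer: 2500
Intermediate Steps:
F = -10 (F = -25 + 15 = -10)
(F - 40)² = (-10 - 40)² = (-50)² = 2500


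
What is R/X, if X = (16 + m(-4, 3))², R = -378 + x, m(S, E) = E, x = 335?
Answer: -43/361 ≈ -0.11911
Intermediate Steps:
R = -43 (R = -378 + 335 = -43)
X = 361 (X = (16 + 3)² = 19² = 361)
R/X = -43/361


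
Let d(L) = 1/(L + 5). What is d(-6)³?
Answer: -1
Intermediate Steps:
d(L) = 1/(5 + L)
d(-6)³ = (1/(5 - 6))³ = (1/(-1))³ = (-1)³ = -1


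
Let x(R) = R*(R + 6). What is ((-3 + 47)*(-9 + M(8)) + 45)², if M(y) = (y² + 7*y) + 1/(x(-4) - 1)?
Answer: 1963996489/81 ≈ 2.4247e+7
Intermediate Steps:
x(R) = R*(6 + R)
M(y) = -⅑ + y² + 7*y (M(y) = (y² + 7*y) + 1/(-4*(6 - 4) - 1) = (y² + 7*y) + 1/(-4*2 - 1) = (y² + 7*y) + 1/(-8 - 1) = (y² + 7*y) + 1/(-9) = (y² + 7*y) - ⅑ = -⅑ + y² + 7*y)
((-3 + 47)*(-9 + M(8)) + 45)² = ((-3 + 47)*(-9 + (-⅑ + 8² + 7*8)) + 45)² = (44*(-9 + (-⅑ + 64 + 56)) + 45)² = (44*(-9 + 1079/9) + 45)² = (44*(998/9) + 45)² = (43912/9 + 45)² = (44317/9)² = 1963996489/81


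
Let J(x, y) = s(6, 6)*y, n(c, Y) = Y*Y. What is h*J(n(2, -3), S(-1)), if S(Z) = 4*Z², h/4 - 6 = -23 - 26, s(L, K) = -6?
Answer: 4128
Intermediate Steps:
h = -172 (h = 24 + 4*(-23 - 26) = 24 + 4*(-49) = 24 - 196 = -172)
n(c, Y) = Y²
J(x, y) = -6*y
h*J(n(2, -3), S(-1)) = -(-1032)*4*(-1)² = -(-1032)*4*1 = -(-1032)*4 = -172*(-24) = 4128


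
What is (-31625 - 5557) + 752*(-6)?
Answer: -41694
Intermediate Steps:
(-31625 - 5557) + 752*(-6) = -37182 - 4512 = -41694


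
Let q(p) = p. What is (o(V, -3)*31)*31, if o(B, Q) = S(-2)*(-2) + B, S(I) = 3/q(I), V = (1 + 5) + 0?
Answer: 8649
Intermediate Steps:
V = 6 (V = 6 + 0 = 6)
S(I) = 3/I
o(B, Q) = 3 + B (o(B, Q) = (3/(-2))*(-2) + B = (3*(-1/2))*(-2) + B = -3/2*(-2) + B = 3 + B)
(o(V, -3)*31)*31 = ((3 + 6)*31)*31 = (9*31)*31 = 279*31 = 8649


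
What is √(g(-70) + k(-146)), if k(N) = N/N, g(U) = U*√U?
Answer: √(1 - 70*I*√70) ≈ 17.127 - 17.098*I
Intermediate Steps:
g(U) = U^(3/2)
k(N) = 1
√(g(-70) + k(-146)) = √((-70)^(3/2) + 1) = √(-70*I*√70 + 1) = √(1 - 70*I*√70)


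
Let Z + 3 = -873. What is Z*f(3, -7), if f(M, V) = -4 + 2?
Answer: 1752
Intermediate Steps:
Z = -876 (Z = -3 - 873 = -876)
f(M, V) = -2
Z*f(3, -7) = -876*(-2) = 1752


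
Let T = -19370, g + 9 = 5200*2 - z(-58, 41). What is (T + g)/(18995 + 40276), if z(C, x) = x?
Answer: -9020/59271 ≈ -0.15218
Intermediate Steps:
g = 10350 (g = -9 + (5200*2 - 1*41) = -9 + (10400 - 41) = -9 + 10359 = 10350)
(T + g)/(18995 + 40276) = (-19370 + 10350)/(18995 + 40276) = -9020/59271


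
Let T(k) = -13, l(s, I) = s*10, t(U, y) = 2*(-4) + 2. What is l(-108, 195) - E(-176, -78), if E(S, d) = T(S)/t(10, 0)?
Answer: -6493/6 ≈ -1082.2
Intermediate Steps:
t(U, y) = -6 (t(U, y) = -8 + 2 = -6)
l(s, I) = 10*s
E(S, d) = 13/6 (E(S, d) = -13/(-6) = -13*(-1/6) = 13/6)
l(-108, 195) - E(-176, -78) = 10*(-108) - 1*13/6 = -1080 - 13/6 = -6493/6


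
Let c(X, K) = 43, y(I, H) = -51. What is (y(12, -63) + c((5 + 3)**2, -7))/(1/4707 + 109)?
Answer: -4707/64133 ≈ -0.073394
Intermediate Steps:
(y(12, -63) + c((5 + 3)**2, -7))/(1/4707 + 109) = (-51 + 43)/(1/4707 + 109) = -8/(1/4707 + 109) = -8/513064/4707 = -8*4707/513064 = -4707/64133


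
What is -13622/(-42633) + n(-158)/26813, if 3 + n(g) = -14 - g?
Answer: 371257939/1143118629 ≈ 0.32478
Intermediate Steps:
n(g) = -17 - g (n(g) = -3 + (-14 - g) = -17 - g)
-13622/(-42633) + n(-158)/26813 = -13622/(-42633) + (-17 - 1*(-158))/26813 = -13622*(-1/42633) + (-17 + 158)*(1/26813) = 13622/42633 + 141*(1/26813) = 13622/42633 + 141/26813 = 371257939/1143118629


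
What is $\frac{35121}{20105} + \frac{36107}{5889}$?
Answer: $\frac{932758804}{118398345} \approx 7.8781$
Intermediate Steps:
$\frac{35121}{20105} + \frac{36107}{5889} = \frac{932758804}{118398345}$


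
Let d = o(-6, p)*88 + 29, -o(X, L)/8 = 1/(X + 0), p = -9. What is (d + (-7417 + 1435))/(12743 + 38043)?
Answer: -17507/152358 ≈ -0.11491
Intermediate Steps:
o(X, L) = -8/X (o(X, L) = -8/(X + 0) = -8/X)
d = 439/3 (d = -8/(-6)*88 + 29 = -8*(-1/6)*88 + 29 = (4/3)*88 + 29 = 352/3 + 29 = 439/3 ≈ 146.33)
(d + (-7417 + 1435))/(12743 + 38043) = (439/3 + (-7417 + 1435))/(12743 + 38043) = (439/3 - 5982)/50786 = -17507/3*1/50786 = -17507/152358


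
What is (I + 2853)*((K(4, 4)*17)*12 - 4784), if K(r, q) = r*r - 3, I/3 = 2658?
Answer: -23083164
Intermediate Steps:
I = 7974 (I = 3*2658 = 7974)
K(r, q) = -3 + r**2 (K(r, q) = r**2 - 3 = -3 + r**2)
(I + 2853)*((K(4, 4)*17)*12 - 4784) = (7974 + 2853)*(((-3 + 4**2)*17)*12 - 4784) = 10827*(((-3 + 16)*17)*12 - 4784) = 10827*((13*17)*12 - 4784) = 10827*(221*12 - 4784) = 10827*(2652 - 4784) = 10827*(-2132) = -23083164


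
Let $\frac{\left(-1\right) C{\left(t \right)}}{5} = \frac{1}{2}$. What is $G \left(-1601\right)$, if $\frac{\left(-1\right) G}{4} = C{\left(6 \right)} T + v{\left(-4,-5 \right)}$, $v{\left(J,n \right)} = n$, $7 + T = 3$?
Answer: $32020$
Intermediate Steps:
$T = -4$ ($T = -7 + 3 = -4$)
$C{\left(t \right)} = - \frac{5}{2}$
$G = -20$ ($G = - 4 \left(\left(- \frac{5}{2}\right) \left(-4\right) - 5\right) = - 4 \left(10 - 5\right) = \left(-4\right) 5 = -20$)
$G \left(-1601\right) = \left(-20\right) \left(-1601\right) = 32020$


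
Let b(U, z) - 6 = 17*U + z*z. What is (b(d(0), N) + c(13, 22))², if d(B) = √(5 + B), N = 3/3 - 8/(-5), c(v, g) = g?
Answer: 1658286/625 + 29546*√5/25 ≈ 5295.9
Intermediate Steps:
N = 13/5 (N = 3*(⅓) - 8*(-⅕) = 1 + 8/5 = 13/5 ≈ 2.6000)
b(U, z) = 6 + z² + 17*U (b(U, z) = 6 + (17*U + z*z) = 6 + (17*U + z²) = 6 + (z² + 17*U) = 6 + z² + 17*U)
(b(d(0), N) + c(13, 22))² = ((6 + (13/5)² + 17*√(5 + 0)) + 22)² = ((6 + 169/25 + 17*√5) + 22)² = ((319/25 + 17*√5) + 22)² = (869/25 + 17*√5)²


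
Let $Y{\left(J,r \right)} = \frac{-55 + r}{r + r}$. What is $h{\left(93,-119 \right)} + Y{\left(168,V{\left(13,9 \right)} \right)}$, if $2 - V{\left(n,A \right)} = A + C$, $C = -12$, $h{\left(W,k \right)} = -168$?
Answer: $-173$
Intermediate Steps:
$V{\left(n,A \right)} = 14 - A$ ($V{\left(n,A \right)} = 2 - \left(A - 12\right) = 2 - \left(-12 + A\right) = 14 - A$)
$Y{\left(J,r \right)} = \frac{-55 + r}{2 r}$
$h{\left(93,-119 \right)} + Y{\left(168,V{\left(13,9 \right)} \right)} = -168 + \frac{-55 + \left(14 - 9\right)}{2 \left(14 - 9\right)} = -168 + \frac{-55 + 5}{2 \cdot 5} = -168 + \frac{1}{2} \cdot \frac{1}{5} \left(-50\right) = -168 - 5 = -173$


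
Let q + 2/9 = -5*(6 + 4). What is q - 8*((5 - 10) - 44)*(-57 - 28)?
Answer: -300332/9 ≈ -33370.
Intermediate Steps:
q = -452/9 (q = -2/9 - 5*(6 + 4) = -2/9 - 5*10 = -2/9 - 50 = -452/9 ≈ -50.222)
q - 8*((5 - 10) - 44)*(-57 - 28) = -452/9 - 8*((5 - 10) - 44)*(-57 - 28) = -452/9 - 8*(-5 - 44)*(-85) = -452/9 - (-392)*(-85) = -452/9 - 8*4165 = -452/9 - 33320 = -300332/9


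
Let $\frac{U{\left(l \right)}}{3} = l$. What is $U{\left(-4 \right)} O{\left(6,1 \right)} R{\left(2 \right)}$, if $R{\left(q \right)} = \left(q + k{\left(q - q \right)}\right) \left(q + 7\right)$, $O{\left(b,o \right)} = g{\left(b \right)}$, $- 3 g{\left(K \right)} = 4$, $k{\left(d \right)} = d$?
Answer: $288$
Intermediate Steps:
$g{\left(K \right)} = - \frac{4}{3}$ ($g{\left(K \right)} = \left(- \frac{1}{3}\right) 4 = - \frac{4}{3}$)
$U{\left(l \right)} = 3 l$
$O{\left(b,o \right)} = - \frac{4}{3}$
$R{\left(q \right)} = q \left(7 + q\right)$ ($R{\left(q \right)} = \left(q + \left(q - q\right)\right) \left(q + 7\right) = \left(q + 0\right) \left(7 + q\right) = q \left(7 + q\right)$)
$U{\left(-4 \right)} O{\left(6,1 \right)} R{\left(2 \right)} = 3 \left(-4\right) \left(- \frac{4}{3}\right) 2 \left(7 + 2\right) = \left(-12\right) \left(- \frac{4}{3}\right) 2 \cdot 9 = 16 \cdot 18 = 288$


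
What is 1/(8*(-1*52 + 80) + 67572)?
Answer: 1/67796 ≈ 1.4750e-5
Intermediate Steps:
1/(8*(-1*52 + 80) + 67572) = 1/(8*(-52 + 80) + 67572) = 1/(8*28 + 67572) = 1/(224 + 67572) = 1/67796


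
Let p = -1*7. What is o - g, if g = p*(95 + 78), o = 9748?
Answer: 10959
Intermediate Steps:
p = -7
g = -1211 (g = -7*(95 + 78) = -7*173 = -1211)
o - g = 9748 - 1*(-1211) = 9748 + 1211 = 10959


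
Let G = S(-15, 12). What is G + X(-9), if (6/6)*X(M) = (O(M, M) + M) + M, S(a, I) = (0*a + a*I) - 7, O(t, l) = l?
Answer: -214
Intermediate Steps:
S(a, I) = -7 + I*a (S(a, I) = (0 + I*a) - 7 = I*a - 7 = -7 + I*a)
X(M) = 3*M (X(M) = (M + M) + M = 2*M + M = 3*M)
G = -187 (G = -7 + 12*(-15) = -7 - 180 = -187)
G + X(-9) = -187 + 3*(-9) = -187 - 27 = -214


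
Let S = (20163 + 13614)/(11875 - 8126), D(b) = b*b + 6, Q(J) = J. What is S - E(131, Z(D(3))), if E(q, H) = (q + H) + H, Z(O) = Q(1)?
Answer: -464840/3749 ≈ -123.99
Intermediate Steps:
D(b) = 6 + b² (D(b) = b² + 6 = 6 + b²)
Z(O) = 1
E(q, H) = q + 2*H (E(q, H) = (H + q) + H = q + 2*H)
S = 33777/3749 ≈ 9.0096
S - E(131, Z(D(3))) = 33777/3749 - (131 + 2*1) = 33777/3749 - (131 + 2) = 33777/3749 - 1*133 = 33777/3749 - 133 = -464840/3749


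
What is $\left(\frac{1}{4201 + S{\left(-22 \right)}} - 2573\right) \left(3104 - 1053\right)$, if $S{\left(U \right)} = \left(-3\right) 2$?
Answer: $- \frac{22137948434}{4195} \approx -5.2772 \cdot 10^{6}$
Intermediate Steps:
$S{\left(U \right)} = -6$
$\left(\frac{1}{4201 + S{\left(-22 \right)}} - 2573\right) \left(3104 - 1053\right) = \left(\frac{1}{4201 - 6} - 2573\right) \left(3104 - 1053\right) = \left(\frac{1}{4195} - 2573\right) 2051 = \left(- \frac{10793734}{4195}\right) 2051 = - \frac{22137948434}{4195}$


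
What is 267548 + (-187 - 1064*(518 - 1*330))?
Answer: 67329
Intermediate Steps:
267548 + (-187 - 1064*(518 - 1*330)) = 267548 + (-187 - 1064*(518 - 330)) = 267548 + (-187 - 1064*188) = 267548 + (-187 - 200032) = 267548 - 200219 = 67329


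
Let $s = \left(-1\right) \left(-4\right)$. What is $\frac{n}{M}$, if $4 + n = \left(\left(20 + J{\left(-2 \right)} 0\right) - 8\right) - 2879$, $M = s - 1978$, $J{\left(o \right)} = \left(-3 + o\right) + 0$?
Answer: $\frac{957}{658} \approx 1.4544$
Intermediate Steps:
$J{\left(o \right)} = -3 + o$
$s = 4$
$M = -1974$ ($M = 4 - 1978 = -1974$)
$n = -2871$ ($n = -4 - \left(2867 - \left(-3 - 2\right) 0\right) = -4 + \left(\left(\left(20 - 0\right) - 8\right) - 2879\right) = -4 + \left(\left(\left(20 + 0\right) - 8\right) - 2879\right) = -4 + \left(\left(20 - 8\right) - 2879\right) = -4 + \left(12 - 2879\right) = -4 - 2867 = -2871$)
$\frac{n}{M} = - \frac{2871}{-1974} = \left(-2871\right) \left(- \frac{1}{1974}\right) = \frac{957}{658}$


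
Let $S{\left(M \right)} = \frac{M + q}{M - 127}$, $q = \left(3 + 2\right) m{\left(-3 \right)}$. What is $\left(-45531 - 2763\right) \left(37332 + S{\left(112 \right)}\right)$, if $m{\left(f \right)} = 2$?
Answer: $- \frac{9012594084}{5} \approx -1.8025 \cdot 10^{9}$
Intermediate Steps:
$q = 10$ ($q = \left(3 + 2\right) 2 = 5 \cdot 2 = 10$)
$S{\left(M \right)} = \frac{10 + M}{-127 + M}$ ($S{\left(M \right)} = \frac{M + 10}{M - 127} = \frac{10 + M}{-127 + M}$)
$\left(-45531 - 2763\right) \left(37332 + S{\left(112 \right)}\right) = \left(-45531 - 2763\right) \left(37332 + \frac{10 + 112}{-127 + 112}\right) = - 48294 \left(37332 + \frac{1}{-15} \cdot 122\right) = - 48294 \left(37332 - \frac{122}{15}\right) = \left(-48294\right) \frac{559858}{15} = - \frac{9012594084}{5}$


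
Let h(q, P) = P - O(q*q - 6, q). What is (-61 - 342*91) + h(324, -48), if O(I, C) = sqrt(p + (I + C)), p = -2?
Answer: -31231 - 2*sqrt(26323) ≈ -31556.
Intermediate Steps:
O(I, C) = sqrt(-2 + C + I) (O(I, C) = sqrt(-2 + (I + C)) = sqrt(-2 + (C + I)) = sqrt(-2 + C + I))
h(q, P) = P - sqrt(-8 + q + q**2) (h(q, P) = P - sqrt(-2 + q + (q*q - 6)) = P - sqrt(-2 + q + (q**2 - 6)) = P - sqrt(-2 + q + (-6 + q**2)) = P - sqrt(-8 + q + q**2))
(-61 - 342*91) + h(324, -48) = (-61 - 342*91) + (-48 - sqrt(-8 + 324 + 324**2)) = (-61 - 31122) + (-48 - sqrt(-8 + 324 + 104976)) = -31183 + (-48 - sqrt(105292)) = -31183 + (-48 - 2*sqrt(26323)) = -31231 - 2*sqrt(26323)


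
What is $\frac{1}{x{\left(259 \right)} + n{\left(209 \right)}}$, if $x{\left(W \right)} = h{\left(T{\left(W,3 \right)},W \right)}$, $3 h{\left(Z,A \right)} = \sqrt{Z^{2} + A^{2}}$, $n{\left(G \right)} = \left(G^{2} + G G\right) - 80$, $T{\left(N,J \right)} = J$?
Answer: $\frac{392769}{34281630313} - \frac{3 \sqrt{67090}}{68563260626} \approx 1.1446 \cdot 10^{-5}$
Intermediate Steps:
$n{\left(G \right)} = -80 + 2 G^{2}$ ($n{\left(G \right)} = \left(G^{2} + G^{2}\right) - 80 = 2 G^{2} - 80 = -80 + 2 G^{2}$)
$h{\left(Z,A \right)} = \frac{\sqrt{A^{2} + Z^{2}}}{3}$ ($h{\left(Z,A \right)} = \frac{\sqrt{Z^{2} + A^{2}}}{3} = \frac{\sqrt{A^{2} + Z^{2}}}{3}$)
$x{\left(W \right)} = \frac{\sqrt{9 + W^{2}}}{3}$ ($x{\left(W \right)} = \frac{\sqrt{W^{2} + 3^{2}}}{3} = \frac{\sqrt{W^{2} + 9}}{3} = \frac{\sqrt{9 + W^{2}}}{3}$)
$\frac{1}{x{\left(259 \right)} + n{\left(209 \right)}} = \frac{1}{\frac{\sqrt{9 + 259^{2}}}{3} - \left(80 - 2 \cdot 209^{2}\right)} = \frac{1}{\frac{\sqrt{9 + 67081}}{3} + \left(-80 + 2 \cdot 43681\right)} = \frac{1}{\frac{\sqrt{67090}}{3} + \left(-80 + 87362\right)} = \frac{1}{\frac{\sqrt{67090}}{3} + 87282} = \frac{1}{87282 + \frac{\sqrt{67090}}{3}}$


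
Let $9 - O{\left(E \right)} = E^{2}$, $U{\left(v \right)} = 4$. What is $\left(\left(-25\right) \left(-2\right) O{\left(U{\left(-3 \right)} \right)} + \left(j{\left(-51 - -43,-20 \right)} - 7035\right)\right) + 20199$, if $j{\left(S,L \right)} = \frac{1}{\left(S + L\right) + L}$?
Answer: $\frac{615071}{48} \approx 12814.0$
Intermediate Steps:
$O{\left(E \right)} = 9 - E^{2}$
$j{\left(S,L \right)} = \frac{1}{S + 2 L}$ ($j{\left(S,L \right)} = \frac{1}{\left(L + S\right) + L} = \frac{1}{S + 2 L}$)
$\left(\left(-25\right) \left(-2\right) O{\left(U{\left(-3 \right)} \right)} + \left(j{\left(-51 - -43,-20 \right)} - 7035\right)\right) + 20199 = \left(\left(-25\right) \left(-2\right) \left(9 - 4^{2}\right) - \left(7035 - \frac{1}{\left(-51 - -43\right) + 2 \left(-20\right)}\right)\right) + 20199 = \left(50 \left(9 - 16\right) - \left(7035 - \frac{1}{\left(-51 + 43\right) - 40}\right)\right) + 20199 = \left(50 \left(9 - 16\right) - \left(7035 - \frac{1}{-8 - 40}\right)\right) + 20199 = \left(50 \left(-7\right) - \left(7035 - \frac{1}{-48}\right)\right) + 20199 = \left(-350 - \frac{337681}{48}\right) + 20199 = - \frac{354481}{48} + 20199 = \frac{615071}{48}$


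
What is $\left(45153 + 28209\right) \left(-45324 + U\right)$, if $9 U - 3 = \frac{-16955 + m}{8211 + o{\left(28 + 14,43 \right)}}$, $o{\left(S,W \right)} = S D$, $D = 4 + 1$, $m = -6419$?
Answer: $- \frac{84000926599138}{25263} \approx -3.3251 \cdot 10^{9}$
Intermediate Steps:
$D = 5$
$o{\left(S,W \right)} = 5 S$ ($o{\left(S,W \right)} = S 5 = 5 S$)
$U = \frac{1889}{75789}$ ($U = \frac{1}{3} + \frac{\left(-16955 - 6419\right) \frac{1}{8211 + 5 \left(28 + 14\right)}}{9} = \frac{1}{3} + \frac{\left(-23374\right) \frac{1}{8211 + 5 \cdot 42}}{9} = \frac{1}{3} + \frac{\left(-23374\right) \frac{1}{8211 + 210}}{9} = \frac{1}{3} + \frac{\left(-23374\right) \frac{1}{8421}}{9} = \frac{1}{3} + \frac{1}{9} \left(- \frac{23374}{8421}\right) = \frac{1}{3} - \frac{23374}{75789} = \frac{1889}{75789} \approx 0.024924$)
$\left(45153 + 28209\right) \left(-45324 + U\right) = \left(45153 + 28209\right) \left(-45324 + \frac{1889}{75789}\right) = 73362 \left(- \frac{3435058747}{75789}\right) = - \frac{84000926599138}{25263}$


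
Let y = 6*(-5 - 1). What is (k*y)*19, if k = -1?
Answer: 684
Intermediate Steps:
y = -36 (y = 6*(-6) = -36)
(k*y)*19 = -1*(-36)*19 = 36*19 = 684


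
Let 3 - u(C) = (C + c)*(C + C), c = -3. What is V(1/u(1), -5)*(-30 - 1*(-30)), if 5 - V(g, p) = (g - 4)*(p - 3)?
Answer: 0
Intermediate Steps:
u(C) = 3 - 2*C*(-3 + C) (u(C) = 3 - (C - 3)*(C + C) = 3 - (-3 + C)*2*C = 3 - 2*C*(-3 + C))
V(g, p) = 5 - (-4 + g)*(-3 + p) (V(g, p) = 5 - (g - 4)*(p - 3) = 5 - (-4 + g)*(-3 + p))
V(1/u(1), -5)*(-30 - 1*(-30)) = (-7 + 3/(3 - 2*1² + 6*1) + 4*(-5) - 1*(-5)/(3 - 2*1² + 6*1))*(-30 - 1*(-30)) = (-7 + 3/(3 - 2*1 + 6) - 20 - 1*(-5)/(3 - 2*1 + 6))*(-30 + 30) = (-7 + 3/(3 - 2 + 6) - 20 - 1*(-5)/(3 - 2 + 6))*0 = (-7 + 3/7 - 20 - 1*(-5)/7)*0 = (-7 + 3*(⅐) - 20 - 1*⅐*(-5))*0 = (-7 + 3/7 - 20 + 5/7)*0 = -181/7*0 = 0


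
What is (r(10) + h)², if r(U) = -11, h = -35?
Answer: 2116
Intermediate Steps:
(r(10) + h)² = (-11 - 35)² = (-46)² = 2116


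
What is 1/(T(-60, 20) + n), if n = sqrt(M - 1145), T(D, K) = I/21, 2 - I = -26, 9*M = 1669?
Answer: 1/721 - I*sqrt(2159)/1442 ≈ 0.001387 - 0.032223*I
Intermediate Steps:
M = 1669/9 (M = (1/9)*1669 = 1669/9 ≈ 185.44)
I = 28 (I = 2 - 1*(-26) = 2 + 26 = 28)
T(D, K) = 4/3 (T(D, K) = 28/21 = 28*(1/21) = 4/3)
n = 2*I*sqrt(2159)/3 (n = sqrt(1669/9 - 1145) = sqrt(-8636/9) = 2*I*sqrt(2159)/3 ≈ 30.977*I)
1/(T(-60, 20) + n) = 1/(4/3 + 2*I*sqrt(2159)/3)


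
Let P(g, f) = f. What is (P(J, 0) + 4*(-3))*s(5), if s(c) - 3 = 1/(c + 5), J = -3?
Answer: -186/5 ≈ -37.200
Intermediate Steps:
s(c) = 3 + 1/(5 + c) (s(c) = 3 + 1/(c + 5) = 3 + 1/(5 + c))
(P(J, 0) + 4*(-3))*s(5) = (0 + 4*(-3))*((16 + 3*5)/(5 + 5)) = (0 - 12)*((16 + 15)/10) = -6*31/5 = -12*31/10 = -186/5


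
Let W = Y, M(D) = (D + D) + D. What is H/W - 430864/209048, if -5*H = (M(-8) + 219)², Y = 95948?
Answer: -766613377/358173884 ≈ -2.1403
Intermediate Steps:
M(D) = 3*D (M(D) = 2*D + D = 3*D)
W = 95948
H = -7605 (H = -(3*(-8) + 219)²/5 = -(-24 + 219)²/5 = -⅕*195² = -⅕*38025 = -7605)
H/W - 430864/209048 = -7605/95948 - 430864/209048 = -7605*1/95948 - 430864*1/209048 = -7605/95948 - 7694/3733 = -766613377/358173884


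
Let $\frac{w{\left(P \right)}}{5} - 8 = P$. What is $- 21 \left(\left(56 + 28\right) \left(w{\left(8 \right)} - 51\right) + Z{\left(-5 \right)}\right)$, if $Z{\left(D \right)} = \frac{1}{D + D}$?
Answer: $- \frac{511539}{10} \approx -51154.0$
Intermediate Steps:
$w{\left(P \right)} = 40 + 5 P$
$Z{\left(D \right)} = \frac{1}{2 D}$
$- 21 \left(\left(56 + 28\right) \left(w{\left(8 \right)} - 51\right) + Z{\left(-5 \right)}\right) = - 21 \left(\left(56 + 28\right) \left(\left(40 + 5 \cdot 8\right) - 51\right) + \frac{1}{2 \left(-5\right)}\right) = - 21 \left(84 \left(\left(40 + 40\right) - 51\right) + \frac{1}{2} \left(- \frac{1}{5}\right)\right) = - 21 \left(84 \left(80 - 51\right) - \frac{1}{10}\right) = - 21 \left(84 \cdot 29 - \frac{1}{10}\right) = - 21 \left(2436 - \frac{1}{10}\right) = \left(-21\right) \frac{24359}{10} = - \frac{511539}{10}$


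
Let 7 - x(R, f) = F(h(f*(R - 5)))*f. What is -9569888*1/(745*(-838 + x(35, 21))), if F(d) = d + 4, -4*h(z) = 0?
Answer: 9569888/681675 ≈ 14.039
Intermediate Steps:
h(z) = 0 (h(z) = -¼*0 = 0)
F(d) = 4 + d
x(R, f) = 7 - 4*f (x(R, f) = 7 - (4 + 0)*f = 7 - 4*f)
-9569888*1/(745*(-838 + x(35, 21))) = -9569888*1/(745*(-838 + (7 - 4*21))) = -9569888*1/(745*(-838 + (7 - 84))) = -9569888*1/(745*(-838 - 77)) = -9569888/(745*(-915)) = -9569888/(-681675) = -9569888*(-1/681675) = 9569888/681675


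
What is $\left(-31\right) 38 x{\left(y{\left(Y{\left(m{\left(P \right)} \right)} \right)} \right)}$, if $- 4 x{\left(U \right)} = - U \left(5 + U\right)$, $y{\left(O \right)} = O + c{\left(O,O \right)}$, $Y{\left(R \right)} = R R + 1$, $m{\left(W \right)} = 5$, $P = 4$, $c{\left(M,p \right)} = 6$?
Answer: $-348688$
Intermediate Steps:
$Y{\left(R \right)} = 1 + R^{2}$ ($Y{\left(R \right)} = R^{2} + 1 = 1 + R^{2}$)
$y{\left(O \right)} = 6 + O$ ($y{\left(O \right)} = O + 6 = 6 + O$)
$x{\left(U \right)} = \frac{U \left(5 + U\right)}{4}$ ($x{\left(U \right)} = - \frac{\left(-1\right) U \left(5 + U\right)}{4} = \frac{U \left(5 + U\right)}{4}$)
$\left(-31\right) 38 x{\left(y{\left(Y{\left(m{\left(P \right)} \right)} \right)} \right)} = \left(-31\right) 38 \frac{\left(6 + \left(1 + 5^{2}\right)\right) \left(5 + \left(6 + \left(1 + 5^{2}\right)\right)\right)}{4} = - 1178 \frac{\left(6 + \left(1 + 25\right)\right) \left(5 + \left(6 + \left(1 + 25\right)\right)\right)}{4} = - 1178 \frac{\left(6 + 26\right) \left(5 + \left(6 + 26\right)\right)}{4} = - 1178 \cdot \frac{1}{4} \cdot 32 \left(5 + 32\right) = - 1178 \cdot \frac{1}{4} \cdot 32 \cdot 37 = \left(-1178\right) 296 = -348688$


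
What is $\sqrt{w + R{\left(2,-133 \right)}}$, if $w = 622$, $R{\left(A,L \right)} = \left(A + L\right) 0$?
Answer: $\sqrt{622} \approx 24.94$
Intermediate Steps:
$R{\left(A,L \right)} = 0$
$\sqrt{w + R{\left(2,-133 \right)}} = \sqrt{622 + 0} = \sqrt{622}$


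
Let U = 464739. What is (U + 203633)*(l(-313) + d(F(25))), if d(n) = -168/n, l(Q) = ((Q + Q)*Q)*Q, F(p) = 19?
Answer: -778816097836888/19 ≈ -4.0990e+13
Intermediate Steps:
l(Q) = 2*Q³ (l(Q) = ((2*Q)*Q)*Q = (2*Q²)*Q = 2*Q³)
(U + 203633)*(l(-313) + d(F(25))) = (464739 + 203633)*(2*(-313)³ - 168/19) = 668372*(2*(-30664297) - 168*1/19) = 668372*(-61328594 - 168/19) = 668372*(-1165243454/19) = -778816097836888/19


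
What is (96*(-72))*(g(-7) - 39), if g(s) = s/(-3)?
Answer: 253440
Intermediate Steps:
g(s) = -s/3 (g(s) = s*(-⅓) = -s/3)
(96*(-72))*(g(-7) - 39) = (96*(-72))*(-⅓*(-7) - 39) = -6912*(7/3 - 39) = -6912*(-110/3) = 253440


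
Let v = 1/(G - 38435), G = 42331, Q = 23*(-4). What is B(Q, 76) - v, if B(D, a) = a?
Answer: 296095/3896 ≈ 76.000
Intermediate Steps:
Q = -92
v = 1/3896 (v = 1/(42331 - 38435) = 1/3896 ≈ 0.00025667)
B(Q, 76) - v = 76 - 1*1/3896 = 76 - 1/3896 = 296095/3896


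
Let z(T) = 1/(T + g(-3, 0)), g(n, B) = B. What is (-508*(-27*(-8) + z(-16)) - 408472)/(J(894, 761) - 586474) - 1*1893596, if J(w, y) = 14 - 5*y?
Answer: -496765744343/262340 ≈ -1.8936e+6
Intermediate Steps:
z(T) = 1/T (z(T) = 1/(T + 0) = 1/T)
(-508*(-27*(-8) + z(-16)) - 408472)/(J(894, 761) - 586474) - 1*1893596 = (-508*(-27*(-8) + 1/(-16)) - 408472)/((14 - 5*761) - 586474) - 1*1893596 = (-508*(216 - 1/16) - 408472)/((14 - 3805) - 586474) - 1893596 = (-508*3455/16 - 408472)/(-3791 - 586474) - 1893596 = (-438785/4 - 408472)/(-590265) - 1893596 = -2072673/4*(-1/590265) - 1893596 = 230297/262340 - 1893596 = -496765744343/262340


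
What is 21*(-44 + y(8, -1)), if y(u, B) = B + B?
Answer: -966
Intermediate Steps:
y(u, B) = 2*B
21*(-44 + y(8, -1)) = 21*(-44 + 2*(-1)) = 21*(-44 - 2) = 21*(-46) = -966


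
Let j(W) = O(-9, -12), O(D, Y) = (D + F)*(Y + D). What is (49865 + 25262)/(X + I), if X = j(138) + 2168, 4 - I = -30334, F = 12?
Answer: 75127/32443 ≈ 2.3157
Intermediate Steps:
O(D, Y) = (12 + D)*(D + Y) (O(D, Y) = (D + 12)*(Y + D) = (12 + D)*(D + Y))
j(W) = -63 (j(W) = (-9)² + 12*(-9) + 12*(-12) - 9*(-12) = 81 - 108 - 144 + 108 = -63)
I = 30338 (I = 4 - 1*(-30334) = 4 + 30334 = 30338)
X = 2105 (X = -63 + 2168 = 2105)
(49865 + 25262)/(X + I) = (49865 + 25262)/(2105 + 30338) = 75127/32443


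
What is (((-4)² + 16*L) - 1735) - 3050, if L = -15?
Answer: -5009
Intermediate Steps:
(((-4)² + 16*L) - 1735) - 3050 = (((-4)² + 16*(-15)) - 1735) - 3050 = ((16 - 240) - 1735) - 3050 = (-224 - 1735) - 3050 = -1959 - 3050 = -5009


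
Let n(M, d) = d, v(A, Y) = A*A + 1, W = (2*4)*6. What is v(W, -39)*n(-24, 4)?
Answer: 9220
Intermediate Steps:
W = 48 (W = 8*6 = 48)
v(A, Y) = 1 + A**2 (v(A, Y) = A**2 + 1 = 1 + A**2)
v(W, -39)*n(-24, 4) = (1 + 48**2)*4 = (1 + 2304)*4 = 2305*4 = 9220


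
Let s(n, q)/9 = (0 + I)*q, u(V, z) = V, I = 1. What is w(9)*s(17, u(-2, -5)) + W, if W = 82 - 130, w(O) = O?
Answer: -210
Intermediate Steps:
s(n, q) = 9*q (s(n, q) = 9*((0 + 1)*q) = 9*(1*q) = 9*q)
W = -48
w(9)*s(17, u(-2, -5)) + W = 9*(9*(-2)) - 48 = 9*(-18) - 48 = -162 - 48 = -210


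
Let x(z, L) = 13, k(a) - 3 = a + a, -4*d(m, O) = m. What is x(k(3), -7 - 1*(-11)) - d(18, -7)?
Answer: 35/2 ≈ 17.500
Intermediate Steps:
d(m, O) = -m/4
k(a) = 3 + 2*a (k(a) = 3 + (a + a) = 3 + 2*a)
x(k(3), -7 - 1*(-11)) - d(18, -7) = 13 - (-1)*18/4 = 13 - 1*(-9/2) = 13 + 9/2 = 35/2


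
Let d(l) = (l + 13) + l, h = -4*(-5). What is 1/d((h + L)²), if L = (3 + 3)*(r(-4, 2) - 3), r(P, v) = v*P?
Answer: 1/4245 ≈ 0.00023557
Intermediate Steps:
r(P, v) = P*v
h = 20
L = -66 (L = (3 + 3)*(-4*2 - 3) = 6*(-8 - 3) = 6*(-11) = -66)
d(l) = 13 + 2*l (d(l) = (13 + l) + l = 13 + 2*l)
1/d((h + L)²) = 1/(13 + 2*(20 - 66)²) = 1/(13 + 2*(-46)²) = 1/(13 + 2*2116) = 1/(13 + 4232) = 1/4245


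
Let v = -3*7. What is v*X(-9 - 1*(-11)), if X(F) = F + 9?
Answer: -231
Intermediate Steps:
v = -21
X(F) = 9 + F
v*X(-9 - 1*(-11)) = -21*(9 + (-9 - 1*(-11))) = -21*(9 + (-9 + 11)) = -21*(9 + 2) = -21*11 = -231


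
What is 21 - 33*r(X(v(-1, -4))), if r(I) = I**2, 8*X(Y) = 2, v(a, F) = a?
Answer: 303/16 ≈ 18.938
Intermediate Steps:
X(Y) = 1/4 (X(Y) = (1/8)*2 = 1/4)
21 - 33*r(X(v(-1, -4))) = 21 - 33*(1/4)**2 = 21 - 33*1/16 = 21 - 33/16 = 303/16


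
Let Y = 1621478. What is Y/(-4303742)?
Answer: -810739/2151871 ≈ -0.37676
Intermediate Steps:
Y/(-4303742) = 1621478/(-4303742) = 1621478*(-1/4303742) = -810739/2151871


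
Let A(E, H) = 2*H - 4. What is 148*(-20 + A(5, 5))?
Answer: -2072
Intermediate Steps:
A(E, H) = -4 + 2*H
148*(-20 + A(5, 5)) = 148*(-20 + (-4 + 2*5)) = 148*(-20 + (-4 + 10)) = 148*(-20 + 6) = 148*(-14) = -2072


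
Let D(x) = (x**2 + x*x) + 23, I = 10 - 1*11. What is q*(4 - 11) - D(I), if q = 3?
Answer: -46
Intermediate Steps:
I = -1 (I = 10 - 11 = -1)
D(x) = 23 + 2*x**2 (D(x) = (x**2 + x**2) + 23 = 2*x**2 + 23 = 23 + 2*x**2)
q*(4 - 11) - D(I) = 3*(4 - 11) - (23 + 2*(-1)**2) = 3*(-7) - (23 + 2*1) = -21 - (23 + 2) = -21 - 1*25 = -21 - 25 = -46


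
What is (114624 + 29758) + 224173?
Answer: 368555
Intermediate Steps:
(114624 + 29758) + 224173 = 144382 + 224173 = 368555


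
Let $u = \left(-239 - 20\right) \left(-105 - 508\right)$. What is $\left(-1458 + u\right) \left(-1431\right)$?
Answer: $-225109179$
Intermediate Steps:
$u = 158767$ ($u = \left(-259\right) \left(-613\right) = 158767$)
$\left(-1458 + u\right) \left(-1431\right) = \left(-1458 + 158767\right) \left(-1431\right) = 157309 \left(-1431\right) = -225109179$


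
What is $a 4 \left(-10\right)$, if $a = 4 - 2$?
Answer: $-80$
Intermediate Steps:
$a = 2$ ($a = 4 - 2 = 2$)
$a 4 \left(-10\right) = 2 \cdot 4 \left(-10\right) = 8 \left(-10\right) = -80$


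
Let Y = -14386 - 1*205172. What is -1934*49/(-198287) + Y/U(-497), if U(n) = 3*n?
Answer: 14558931084/98548639 ≈ 147.73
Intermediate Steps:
Y = -219558 (Y = -14386 - 205172 = -219558)
-1934*49/(-198287) + Y/U(-497) = -1934*49/(-198287) - 219558/(3*(-497)) = -94766*(-1/198287) - 219558/(-1491) = 94766/198287 - 219558*(-1/1491) = 94766/198287 + 73186/497 = 14558931084/98548639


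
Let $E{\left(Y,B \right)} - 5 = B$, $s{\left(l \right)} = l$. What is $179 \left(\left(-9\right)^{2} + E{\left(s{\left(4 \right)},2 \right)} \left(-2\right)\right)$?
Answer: $11993$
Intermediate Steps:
$E{\left(Y,B \right)} = 5 + B$
$179 \left(\left(-9\right)^{2} + E{\left(s{\left(4 \right)},2 \right)} \left(-2\right)\right) = 179 \left(\left(-9\right)^{2} + \left(5 + 2\right) \left(-2\right)\right) = 179 \left(81 + 7 \left(-2\right)\right) = 179 \left(81 - 14\right) = 179 \cdot 67 = 11993$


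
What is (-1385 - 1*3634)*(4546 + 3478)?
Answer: -40272456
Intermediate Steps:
(-1385 - 1*3634)*(4546 + 3478) = (-1385 - 3634)*8024 = -5019*8024 = -40272456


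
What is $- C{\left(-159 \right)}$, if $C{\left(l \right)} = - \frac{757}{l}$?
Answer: $- \frac{757}{159} \approx -4.761$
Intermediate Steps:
$- C{\left(-159 \right)} = - \frac{-757}{-159} = - \frac{\left(-757\right) \left(-1\right)}{159} = \left(-1\right) \frac{757}{159} = - \frac{757}{159}$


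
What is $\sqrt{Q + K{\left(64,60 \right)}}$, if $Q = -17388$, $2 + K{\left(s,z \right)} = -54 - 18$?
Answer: $i \sqrt{17462} \approx 132.14 i$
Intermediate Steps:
$K{\left(s,z \right)} = -74$ ($K{\left(s,z \right)} = -2 - 72 = -74$)
$\sqrt{Q + K{\left(64,60 \right)}} = \sqrt{-17388 - 74} = \sqrt{-17462} = i \sqrt{17462}$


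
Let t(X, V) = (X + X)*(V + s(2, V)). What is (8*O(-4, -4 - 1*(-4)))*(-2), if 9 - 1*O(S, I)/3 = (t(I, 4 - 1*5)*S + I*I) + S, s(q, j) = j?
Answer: -624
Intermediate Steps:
t(X, V) = 4*V*X (t(X, V) = (X + X)*(V + V) = (2*X)*(2*V) = 4*V*X)
O(S, I) = 27 - 3*S - 3*I**2 + 12*I*S (O(S, I) = 27 - 3*(((4*(4 - 1*5)*I)*S + I*I) + S) = 27 - 3*(((4*(4 - 5)*I)*S + I**2) + S) = 27 - 3*(((4*(-1)*I)*S + I**2) + S) = 27 - 3*(((-4*I)*S + I**2) + S) = 27 - 3*((-4*I*S + I**2) + S) = 27 - 3*((I**2 - 4*I*S) + S) = 27 - 3*(S + I**2 - 4*I*S) = 27 + (-3*S - 3*I**2 + 12*I*S) = 27 - 3*S - 3*I**2 + 12*I*S)
(8*O(-4, -4 - 1*(-4)))*(-2) = (8*(27 - 3*(-4) - 3*(-4 - 1*(-4))**2 + 12*(-4 - 1*(-4))*(-4)))*(-2) = (8*(27 + 12 - 3*(-4 + 4)**2 + 12*(-4 + 4)*(-4)))*(-2) = (8*(27 + 12 - 3*0**2 + 12*0*(-4)))*(-2) = (8*(27 + 12 - 3*0 + 0))*(-2) = (8*(27 + 12 + 0 + 0))*(-2) = (8*39)*(-2) = 312*(-2) = -624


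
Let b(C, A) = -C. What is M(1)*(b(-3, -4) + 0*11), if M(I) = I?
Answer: 3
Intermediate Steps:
M(1)*(b(-3, -4) + 0*11) = 1*(-1*(-3) + 0*11) = 1*(3 + 0) = 1*3 = 3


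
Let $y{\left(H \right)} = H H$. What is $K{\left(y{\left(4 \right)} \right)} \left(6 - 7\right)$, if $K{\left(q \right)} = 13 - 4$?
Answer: $-9$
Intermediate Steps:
$y{\left(H \right)} = H^{2}$
$K{\left(q \right)} = 9$
$K{\left(y{\left(4 \right)} \right)} \left(6 - 7\right) = 9 \left(6 - 7\right) = 9 \left(-1\right) = -9$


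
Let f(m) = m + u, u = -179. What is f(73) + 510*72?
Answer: 36614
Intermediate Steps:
f(m) = -179 + m (f(m) = m - 179 = -179 + m)
f(73) + 510*72 = (-179 + 73) + 510*72 = -106 + 36720 = 36614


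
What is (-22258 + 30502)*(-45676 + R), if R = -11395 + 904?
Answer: -463040748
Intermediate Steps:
R = -10491
(-22258 + 30502)*(-45676 + R) = (-22258 + 30502)*(-45676 - 10491) = 8244*(-56167) = -463040748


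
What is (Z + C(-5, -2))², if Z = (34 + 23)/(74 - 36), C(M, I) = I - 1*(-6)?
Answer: 121/4 ≈ 30.250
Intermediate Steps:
C(M, I) = 6 + I (C(M, I) = I + 6 = 6 + I)
Z = 3/2 (Z = 57/38 = 57*(1/38) = 3/2 ≈ 1.5000)
(Z + C(-5, -2))² = (3/2 + (6 - 2))² = (3/2 + 4)² = (11/2)² = 121/4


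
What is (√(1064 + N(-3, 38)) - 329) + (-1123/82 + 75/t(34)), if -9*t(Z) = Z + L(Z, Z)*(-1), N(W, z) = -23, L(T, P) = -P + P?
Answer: -252696/697 + √1041 ≈ -330.28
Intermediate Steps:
L(T, P) = 0
t(Z) = -Z/9 (t(Z) = -(Z + 0*(-1))/9 = -(Z + 0)/9 = -Z/9)
(√(1064 + N(-3, 38)) - 329) + (-1123/82 + 75/t(34)) = (√(1064 - 23) - 329) + (-1123/82 + 75/((-⅑*34))) = (√1041 - 329) + (-1123*1/82 + 75/(-34/9)) = (-329 + √1041) + (-1123/82 + 75*(-9/34)) = (-329 + √1041) + (-1123/82 - 675/34) = (-329 + √1041) - 23383/697 = -252696/697 + √1041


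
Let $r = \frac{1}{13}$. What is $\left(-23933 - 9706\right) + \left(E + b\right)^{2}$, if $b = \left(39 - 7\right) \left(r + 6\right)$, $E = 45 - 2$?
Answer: $\frac{3844578}{169} \approx 22749.0$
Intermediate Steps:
$E = 43$
$r = \frac{1}{13} \approx 0.076923$
$b = \frac{2528}{13}$ ($b = \left(39 - 7\right) \left(\frac{1}{13} + 6\right) = 32 \cdot \frac{79}{13} = \frac{2528}{13} \approx 194.46$)
$\left(-23933 - 9706\right) + \left(E + b\right)^{2} = \left(-23933 - 9706\right) + \left(43 + \frac{2528}{13}\right)^{2} = -33639 + \left(\frac{3087}{13}\right)^{2} = -33639 + \frac{9529569}{169} = \frac{3844578}{169}$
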